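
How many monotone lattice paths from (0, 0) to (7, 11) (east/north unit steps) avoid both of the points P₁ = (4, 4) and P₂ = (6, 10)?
Number of paths = 11328

Inclusion–exclusion. Total paths: C(18, 7) = 31824. Through P₁: C(8, 4)·C(10, 3) = 8400. Through P₂: C(16, 6)·C(2, 1) = 16016. Since P₁ is strictly southwest of P₂, a monotone path through both must visit P₁ then P₂; paths through both = C(8, 4)·C(8, 2)·C(2, 1) = 3920. Avoid both = 31824 − 8400 − 16016 + 3920 = 11328.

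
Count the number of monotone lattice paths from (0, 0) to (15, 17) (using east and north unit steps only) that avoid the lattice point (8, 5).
Number of paths = 500873364

Total paths from (0, 0) to (15, 17): C(32, 15) = 565722720. Paths through (8, 5): (paths (0, 0) → (8, 5)) × (paths (8, 5) → (15, 17)) = C(13, 8) · C(19, 7) = 1287 · 50388 = 64849356. Avoidance count = 565722720 − 64849356 = 500873364.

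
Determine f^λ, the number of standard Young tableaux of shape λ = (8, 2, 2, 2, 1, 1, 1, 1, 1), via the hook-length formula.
# SYT of shape (8, 2, 2, 2, 1, 1, 1, 1, 1) = 2909907

Hook-length formula: f^λ = n! / Π hook(c), product over all cells c of the Young diagram. For λ = (8, 2, 2, 2, 1, 1, 1, 1, 1), n = 19 boxes. Hook lengths by row (left-to-right, top-to-bottom): [16, 10, 6, 5, 4, 3, 2, 1]; [9, 3]; [8, 2]; [7, 1]; [5]; [4]; [3]; [2]; [1]. Product of hooks = 41803776000. So f^λ = 19! / 41803776000 = 121645100408832000 / 41803776000 = 2909907.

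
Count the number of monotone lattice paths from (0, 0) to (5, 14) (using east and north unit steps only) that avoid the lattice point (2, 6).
Number of paths = 7008

Total paths from (0, 0) to (5, 14): C(19, 5) = 11628. Paths through (2, 6): (paths (0, 0) → (2, 6)) × (paths (2, 6) → (5, 14)) = C(8, 2) · C(11, 3) = 28 · 165 = 4620. Avoidance count = 11628 − 4620 = 7008.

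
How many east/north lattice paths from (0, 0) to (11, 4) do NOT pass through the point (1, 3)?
Number of paths = 1321

Total paths from (0, 0) to (11, 4): C(15, 11) = 1365. Paths through (1, 3): (paths (0, 0) → (1, 3)) × (paths (1, 3) → (11, 4)) = C(4, 1) · C(11, 10) = 4 · 11 = 44. Avoidance count = 1365 − 44 = 1321.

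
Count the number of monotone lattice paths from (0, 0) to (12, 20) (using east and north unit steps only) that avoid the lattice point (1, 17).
Number of paths = 225786288

Total paths from (0, 0) to (12, 20): C(32, 12) = 225792840. Paths through (1, 17): (paths (0, 0) → (1, 17)) × (paths (1, 17) → (12, 20)) = C(18, 1) · C(14, 11) = 18 · 364 = 6552. Avoidance count = 225792840 − 6552 = 225786288.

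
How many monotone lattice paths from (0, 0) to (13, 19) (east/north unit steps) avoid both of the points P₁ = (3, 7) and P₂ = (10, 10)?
Number of paths = 232297760

Inclusion–exclusion. Total paths: C(32, 13) = 347373600. Through P₁: C(10, 3)·C(22, 10) = 77597520. Through P₂: C(20, 10)·C(12, 3) = 40646320. Since P₁ is strictly southwest of P₂, a monotone path through both must visit P₁ then P₂; paths through both = C(10, 3)·C(10, 7)·C(12, 3) = 3168000. Avoid both = 347373600 − 77597520 − 40646320 + 3168000 = 232297760.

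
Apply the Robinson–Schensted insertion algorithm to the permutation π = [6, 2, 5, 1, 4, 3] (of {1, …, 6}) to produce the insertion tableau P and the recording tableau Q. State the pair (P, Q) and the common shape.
P = [1, 3] / [2, 4] / [5] / [6];  Q = [1, 3] / [2, 5] / [4] / [6];  common shape = (2, 2, 1, 1)

Row-insert the values π_1, π_2, … into P one at a time, bumping the leftmost entry strictly greater than the inserted value down to the next row. The recording tableau Q records, in position (i, j), the step at which that cell was added to P.
  Insert 6 (step 1): P = [6];  Q = [1]
  Insert 2 (step 2): P = [2] / [6];  Q = [1] / [2]
  Insert 5 (step 3): P = [2, 5] / [6];  Q = [1, 3] / [2]
  Insert 1 (step 4): P = [1, 5] / [2] / [6];  Q = [1, 3] / [2] / [4]
  Insert 4 (step 5): P = [1, 4] / [2, 5] / [6];  Q = [1, 3] / [2, 5] / [4]
  Insert 3 (step 6): P = [1, 3] / [2, 4] / [5] / [6];  Q = [1, 3] / [2, 5] / [4] / [6]
Final shape: (2, 2, 1, 1).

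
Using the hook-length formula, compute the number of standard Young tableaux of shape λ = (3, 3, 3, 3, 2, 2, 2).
# SYT of shape (3, 3, 3, 3, 2, 2, 2) = 364650

Hook-length formula: f^λ = n! / Π hook(c), product over all cells c of the Young diagram. For λ = (3, 3, 3, 3, 2, 2, 2), n = 18 boxes. Hook lengths by row (left-to-right, top-to-bottom): [9, 8, 4]; [8, 7, 3]; [7, 6, 2]; [6, 5, 1]; [4, 3]; [3, 2]; [2, 1]. Product of hooks = 17557585920. So f^λ = 18! / 17557585920 = 6402373705728000 / 17557585920 = 364650.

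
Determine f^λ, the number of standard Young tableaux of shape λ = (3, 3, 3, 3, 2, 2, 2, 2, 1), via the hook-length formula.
# SYT of shape (3, 3, 3, 3, 2, 2, 2, 2, 1) = 10287550

Hook-length formula: f^λ = n! / Π hook(c), product over all cells c of the Young diagram. For λ = (3, 3, 3, 3, 2, 2, 2, 2, 1), n = 21 boxes. Hook lengths by row (left-to-right, top-to-bottom): [11, 9, 4]; [10, 8, 3]; [9, 7, 2]; [8, 6, 1]; [6, 4]; [5, 3]; [4, 2]; [3, 1]; [1]. Product of hooks = 4966288588800. So f^λ = 21! / 4966288588800 = 51090942171709440000 / 4966288588800 = 10287550.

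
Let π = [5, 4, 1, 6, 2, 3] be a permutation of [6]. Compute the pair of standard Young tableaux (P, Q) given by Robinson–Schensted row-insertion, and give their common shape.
P = [1, 2, 3] / [4, 6] / [5];  Q = [1, 4, 6] / [2, 5] / [3];  common shape = (3, 2, 1)

Row-insert the values π_1, π_2, … into P one at a time, bumping the leftmost entry strictly greater than the inserted value down to the next row. The recording tableau Q records, in position (i, j), the step at which that cell was added to P.
  Insert 5 (step 1): P = [5];  Q = [1]
  Insert 4 (step 2): P = [4] / [5];  Q = [1] / [2]
  Insert 1 (step 3): P = [1] / [4] / [5];  Q = [1] / [2] / [3]
  Insert 6 (step 4): P = [1, 6] / [4] / [5];  Q = [1, 4] / [2] / [3]
  Insert 2 (step 5): P = [1, 2] / [4, 6] / [5];  Q = [1, 4] / [2, 5] / [3]
  Insert 3 (step 6): P = [1, 2, 3] / [4, 6] / [5];  Q = [1, 4, 6] / [2, 5] / [3]
Final shape: (3, 2, 1).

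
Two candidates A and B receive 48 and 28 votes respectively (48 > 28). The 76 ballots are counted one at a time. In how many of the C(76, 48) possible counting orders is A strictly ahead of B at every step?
Strict-lead orderings = 131096805551297099500

Total orderings of the 76 votes with 48 for A: C(76, 48) = 498167861094928978100. By the Bertrand ballot formula (Cycle Lemma / reflection principle), the number of orderings in which A is strictly ahead of B throughout is (p − q)/(p + q) · C(p + q, p) = (48 − 28)/(48 + 28) · 498167861094928978100 = 131096805551297099500.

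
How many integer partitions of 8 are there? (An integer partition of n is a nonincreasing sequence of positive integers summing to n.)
p(8) = 22

List all partitions of 8: 8, 7+1, 6+2, 6+1+1, 5+3, 5+2+1, 5+1+1+1, 4+4, 4+3+1, 4+2+2, 4+2+1+1, 4+1+1+1+1, 3+3+2, 3+3+1+1, 3+2+2+1, 3+2+1+1+1, 3+1+1+1+1+1, 2+2+2+2, 2+2+2+1+1, 2+2+1+1+1+1, 2+1+1+1+1+1+1, 1+1+1+1+1+1+1+1. Counting them gives p(8) = 22.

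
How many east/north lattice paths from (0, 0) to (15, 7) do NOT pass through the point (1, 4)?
Number of paths = 167144

Total paths from (0, 0) to (15, 7): C(22, 15) = 170544. Paths through (1, 4): (paths (0, 0) → (1, 4)) × (paths (1, 4) → (15, 7)) = C(5, 1) · C(17, 14) = 5 · 680 = 3400. Avoidance count = 170544 − 3400 = 167144.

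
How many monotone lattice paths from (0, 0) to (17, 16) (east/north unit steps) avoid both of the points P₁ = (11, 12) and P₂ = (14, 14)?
Number of paths = 616908530

Inclusion–exclusion. Total paths: C(33, 17) = 1166803110. Through P₁: C(23, 11)·C(10, 6) = 283936380. Through P₂: C(28, 14)·C(5, 3) = 401166000. Since P₁ is strictly southwest of P₂, a monotone path through both must visit P₁ then P₂; paths through both = C(23, 11)·C(5, 3)·C(5, 3) = 135207800. Avoid both = 1166803110 − 283936380 − 401166000 + 135207800 = 616908530.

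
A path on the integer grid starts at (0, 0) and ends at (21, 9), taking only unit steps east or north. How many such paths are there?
Number of paths = 14307150

A monotone lattice path from (0, 0) to (21, 9) consists of 21 east steps and 9 north steps in some order, so it is determined by which 21 of the 30 steps are east. The count is C(30, 21) = 14307150.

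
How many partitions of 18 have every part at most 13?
p(18, parts ≤ 13) = 373

Use the recurrence p(n, m) = p(n, m−1) + p(n−m, m): either the largest part is < m (count p(n, m−1)) or the largest part is exactly m (remove one copy of m, count p(n−m, m)). With p(0, ·) = 1 this gives p(18, parts ≤ 13) = 373. (By conjugating Young diagrams, this also counts partitions of 18 into at most 13 parts.)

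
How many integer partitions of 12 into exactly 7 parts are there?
p(12, 7 parts) = 7

Partitions of n into exactly k parts ↔ partitions of n − k into at most k parts (subtract 1 from each part). For n = 12, k = 7, the partitions are: 6+1+1+1+1+1+1, 5+2+1+1+1+1+1, 4+3+1+1+1+1+1, 4+2+2+1+1+1+1, 3+3+2+1+1+1+1, 3+2+2+2+1+1+1, 2+2+2+2+2+1+1. Count = 7.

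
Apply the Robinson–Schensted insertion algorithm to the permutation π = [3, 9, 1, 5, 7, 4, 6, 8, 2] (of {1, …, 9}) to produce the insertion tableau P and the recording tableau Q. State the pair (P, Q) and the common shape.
P = [1, 2, 6, 8] / [3, 4, 7] / [5] / [9];  Q = [1, 2, 5, 8] / [3, 4, 7] / [6] / [9];  common shape = (4, 3, 1, 1)

Row-insert the values π_1, π_2, … into P one at a time, bumping the leftmost entry strictly greater than the inserted value down to the next row. The recording tableau Q records, in position (i, j), the step at which that cell was added to P.
  Insert 3 (step 1): P = [3];  Q = [1]
  Insert 9 (step 2): P = [3, 9];  Q = [1, 2]
  Insert 1 (step 3): P = [1, 9] / [3];  Q = [1, 2] / [3]
  Insert 5 (step 4): P = [1, 5] / [3, 9];  Q = [1, 2] / [3, 4]
  Insert 7 (step 5): P = [1, 5, 7] / [3, 9];  Q = [1, 2, 5] / [3, 4]
  Insert 4 (step 6): P = [1, 4, 7] / [3, 5] / [9];  Q = [1, 2, 5] / [3, 4] / [6]
  Insert 6 (step 7): P = [1, 4, 6] / [3, 5, 7] / [9];  Q = [1, 2, 5] / [3, 4, 7] / [6]
  Insert 8 (step 8): P = [1, 4, 6, 8] / [3, 5, 7] / [9];  Q = [1, 2, 5, 8] / [3, 4, 7] / [6]
  Insert 2 (step 9): P = [1, 2, 6, 8] / [3, 4, 7] / [5] / [9];  Q = [1, 2, 5, 8] / [3, 4, 7] / [6] / [9]
Final shape: (4, 3, 1, 1).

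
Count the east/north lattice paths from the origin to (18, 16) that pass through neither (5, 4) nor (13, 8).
Number of paths = 1367102190

Inclusion–exclusion. Total paths: C(34, 18) = 2203961430. Through P₁: C(9, 5)·C(25, 13) = 655237800. Through P₂: C(21, 13)·C(13, 5) = 261891630. Since P₁ is strictly southwest of P₂, a monotone path through both must visit P₁ then P₂; paths through both = C(9, 5)·C(12, 8)·C(13, 5) = 80270190. Avoid both = 2203961430 − 655237800 − 261891630 + 80270190 = 1367102190.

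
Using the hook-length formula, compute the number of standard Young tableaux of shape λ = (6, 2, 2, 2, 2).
# SYT of shape (6, 2, 2, 2, 2) = 14014

Hook-length formula: f^λ = n! / Π hook(c), product over all cells c of the Young diagram. For λ = (6, 2, 2, 2, 2), n = 14 boxes. Hook lengths by row (left-to-right, top-to-bottom): [10, 9, 4, 3, 2, 1]; [5, 4]; [4, 3]; [3, 2]; [2, 1]. Product of hooks = 6220800. So f^λ = 14! / 6220800 = 87178291200 / 6220800 = 14014.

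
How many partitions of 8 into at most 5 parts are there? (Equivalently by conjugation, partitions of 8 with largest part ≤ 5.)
p(8, parts ≤ 5) = 18

Partitions of 8 with all parts ≤ 5: 5+3, 5+2+1, 5+1+1+1, 4+4, 4+3+1, 4+2+2, 4+2+1+1, 4+1+1+1+1, 3+3+2, 3+3+1+1, 3+2+2+1, 3+2+1+1+1, 3+1+1+1+1+1, 2+2+2+2, 2+2+2+1+1, 2+2+1+1+1+1, 2+1+1+1+1+1+1, 1+1+1+1+1+1+1+1. Count = 18.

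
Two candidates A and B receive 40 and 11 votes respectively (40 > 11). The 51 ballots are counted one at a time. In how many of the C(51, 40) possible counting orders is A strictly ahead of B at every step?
Strict-lead orderings = 27081460630

Total orderings of the 51 votes with 40 for A: C(51, 40) = 47626016970. By the Bertrand ballot formula (Cycle Lemma / reflection principle), the number of orderings in which A is strictly ahead of B throughout is (p − q)/(p + q) · C(p + q, p) = (40 − 11)/(40 + 11) · 47626016970 = 27081460630.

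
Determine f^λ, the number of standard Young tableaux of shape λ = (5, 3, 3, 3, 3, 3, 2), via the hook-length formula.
# SYT of shape (5, 3, 3, 3, 3, 3, 2) = 157134978

Hook-length formula: f^λ = n! / Π hook(c), product over all cells c of the Young diagram. For λ = (5, 3, 3, 3, 3, 3, 2), n = 22 boxes. Hook lengths by row (left-to-right, top-to-bottom): [11, 10, 8, 2, 1]; [8, 7, 5]; [7, 6, 4]; [6, 5, 3]; [5, 4, 2]; [4, 3, 1]; [2, 1]. Product of hooks = 7153090560000. So f^λ = 22! / 7153090560000 = 1124000727777607680000 / 7153090560000 = 157134978.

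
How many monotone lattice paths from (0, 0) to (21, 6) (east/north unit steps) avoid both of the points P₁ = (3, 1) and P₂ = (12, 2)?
Number of paths = 124949

Inclusion–exclusion. Total paths: C(27, 21) = 296010. Through P₁: C(4, 3)·C(23, 18) = 134596. Through P₂: C(14, 12)·C(13, 9) = 65065. Since P₁ is strictly southwest of P₂, a monotone path through both must visit P₁ then P₂; paths through both = C(4, 3)·C(10, 9)·C(13, 9) = 28600. Avoid both = 296010 − 134596 − 65065 + 28600 = 124949.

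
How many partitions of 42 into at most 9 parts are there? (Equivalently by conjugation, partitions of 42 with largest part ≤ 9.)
p(42, parts ≤ 9) = 17354

Use the recurrence p(n, m) = p(n, m−1) + p(n−m, m): either the largest part is < m (count p(n, m−1)) or the largest part is exactly m (remove one copy of m, count p(n−m, m)). With p(0, ·) = 1 this gives p(42, parts ≤ 9) = 17354. (By conjugating Young diagrams, this also counts partitions of 42 into at most 9 parts.)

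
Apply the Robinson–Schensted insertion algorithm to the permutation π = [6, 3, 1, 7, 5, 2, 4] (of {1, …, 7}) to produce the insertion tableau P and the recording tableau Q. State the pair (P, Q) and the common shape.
P = [1, 2, 4] / [3, 5] / [6, 7];  Q = [1, 4, 7] / [2, 5] / [3, 6];  common shape = (3, 2, 2)

Row-insert the values π_1, π_2, … into P one at a time, bumping the leftmost entry strictly greater than the inserted value down to the next row. The recording tableau Q records, in position (i, j), the step at which that cell was added to P.
  Insert 6 (step 1): P = [6];  Q = [1]
  Insert 3 (step 2): P = [3] / [6];  Q = [1] / [2]
  Insert 1 (step 3): P = [1] / [3] / [6];  Q = [1] / [2] / [3]
  Insert 7 (step 4): P = [1, 7] / [3] / [6];  Q = [1, 4] / [2] / [3]
  Insert 5 (step 5): P = [1, 5] / [3, 7] / [6];  Q = [1, 4] / [2, 5] / [3]
  Insert 2 (step 6): P = [1, 2] / [3, 5] / [6, 7];  Q = [1, 4] / [2, 5] / [3, 6]
  Insert 4 (step 7): P = [1, 2, 4] / [3, 5] / [6, 7];  Q = [1, 4, 7] / [2, 5] / [3, 6]
Final shape: (3, 2, 2).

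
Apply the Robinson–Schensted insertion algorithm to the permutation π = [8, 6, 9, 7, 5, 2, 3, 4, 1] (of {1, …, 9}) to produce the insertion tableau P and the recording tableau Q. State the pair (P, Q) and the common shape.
P = [1, 3, 4] / [2, 7] / [5, 9] / [6] / [8];  Q = [1, 3, 8] / [2, 4] / [5, 7] / [6] / [9];  common shape = (3, 2, 2, 1, 1)

Row-insert the values π_1, π_2, … into P one at a time, bumping the leftmost entry strictly greater than the inserted value down to the next row. The recording tableau Q records, in position (i, j), the step at which that cell was added to P.
  Insert 8 (step 1): P = [8];  Q = [1]
  Insert 6 (step 2): P = [6] / [8];  Q = [1] / [2]
  Insert 9 (step 3): P = [6, 9] / [8];  Q = [1, 3] / [2]
  Insert 7 (step 4): P = [6, 7] / [8, 9];  Q = [1, 3] / [2, 4]
  Insert 5 (step 5): P = [5, 7] / [6, 9] / [8];  Q = [1, 3] / [2, 4] / [5]
  Insert 2 (step 6): P = [2, 7] / [5, 9] / [6] / [8];  Q = [1, 3] / [2, 4] / [5] / [6]
  Insert 3 (step 7): P = [2, 3] / [5, 7] / [6, 9] / [8];  Q = [1, 3] / [2, 4] / [5, 7] / [6]
  Insert 4 (step 8): P = [2, 3, 4] / [5, 7] / [6, 9] / [8];  Q = [1, 3, 8] / [2, 4] / [5, 7] / [6]
  Insert 1 (step 9): P = [1, 3, 4] / [2, 7] / [5, 9] / [6] / [8];  Q = [1, 3, 8] / [2, 4] / [5, 7] / [6] / [9]
Final shape: (3, 2, 2, 1, 1).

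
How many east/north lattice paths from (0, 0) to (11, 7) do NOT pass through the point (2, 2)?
Number of paths = 19812

Total paths from (0, 0) to (11, 7): C(18, 11) = 31824. Paths through (2, 2): (paths (0, 0) → (2, 2)) × (paths (2, 2) → (11, 7)) = C(4, 2) · C(14, 9) = 6 · 2002 = 12012. Avoidance count = 31824 − 12012 = 19812.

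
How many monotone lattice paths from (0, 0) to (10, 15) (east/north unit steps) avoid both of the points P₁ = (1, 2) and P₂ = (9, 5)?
Number of paths = 1759923

Inclusion–exclusion. Total paths: C(25, 10) = 3268760. Through P₁: C(3, 1)·C(22, 9) = 1492260. Through P₂: C(14, 9)·C(11, 1) = 22022. Since P₁ is strictly southwest of P₂, a monotone path through both must visit P₁ then P₂; paths through both = C(3, 1)·C(11, 8)·C(11, 1) = 5445. Avoid both = 3268760 − 1492260 − 22022 + 5445 = 1759923.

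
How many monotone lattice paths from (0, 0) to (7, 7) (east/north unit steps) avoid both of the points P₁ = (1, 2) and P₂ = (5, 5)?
Number of paths = 1164

Inclusion–exclusion. Total paths: C(14, 7) = 3432. Through P₁: C(3, 1)·C(11, 6) = 1386. Through P₂: C(10, 5)·C(4, 2) = 1512. Since P₁ is strictly southwest of P₂, a monotone path through both must visit P₁ then P₂; paths through both = C(3, 1)·C(7, 4)·C(4, 2) = 630. Avoid both = 3432 − 1386 − 1512 + 630 = 1164.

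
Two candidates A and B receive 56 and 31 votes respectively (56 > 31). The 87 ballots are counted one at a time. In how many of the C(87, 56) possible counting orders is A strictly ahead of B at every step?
Strict-lead orderings = 103597875880297589699400

Total orderings of the 87 votes with 56 for A: C(87, 56) = 360520608063435612153912. By the Bertrand ballot formula (Cycle Lemma / reflection principle), the number of orderings in which A is strictly ahead of B throughout is (p − q)/(p + q) · C(p + q, p) = (56 − 31)/(56 + 31) · 360520608063435612153912 = 103597875880297589699400.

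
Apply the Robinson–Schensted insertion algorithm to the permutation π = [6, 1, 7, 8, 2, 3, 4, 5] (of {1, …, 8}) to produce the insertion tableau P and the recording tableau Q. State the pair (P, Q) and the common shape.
P = [1, 2, 3, 4, 5] / [6, 7, 8];  Q = [1, 3, 4, 7, 8] / [2, 5, 6];  common shape = (5, 3)

Row-insert the values π_1, π_2, … into P one at a time, bumping the leftmost entry strictly greater than the inserted value down to the next row. The recording tableau Q records, in position (i, j), the step at which that cell was added to P.
  Insert 6 (step 1): P = [6];  Q = [1]
  Insert 1 (step 2): P = [1] / [6];  Q = [1] / [2]
  Insert 7 (step 3): P = [1, 7] / [6];  Q = [1, 3] / [2]
  Insert 8 (step 4): P = [1, 7, 8] / [6];  Q = [1, 3, 4] / [2]
  Insert 2 (step 5): P = [1, 2, 8] / [6, 7];  Q = [1, 3, 4] / [2, 5]
  Insert 3 (step 6): P = [1, 2, 3] / [6, 7, 8];  Q = [1, 3, 4] / [2, 5, 6]
  Insert 4 (step 7): P = [1, 2, 3, 4] / [6, 7, 8];  Q = [1, 3, 4, 7] / [2, 5, 6]
  Insert 5 (step 8): P = [1, 2, 3, 4, 5] / [6, 7, 8];  Q = [1, 3, 4, 7, 8] / [2, 5, 6]
Final shape: (5, 3).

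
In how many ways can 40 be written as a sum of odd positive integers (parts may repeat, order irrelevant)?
p_odd(40) = 1113

Enumerate partitions using only odd parts via the recurrence o(n, m) = o(n, m−2) + o(n−m, m) over odd m, starting from the largest odd part ≤ n. This gives p_odd(40) = 1113. (Euler's theorem: equals the count of distinct-part partitions.)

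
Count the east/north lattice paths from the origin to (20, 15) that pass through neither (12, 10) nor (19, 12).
Number of paths = 1944344682

Inclusion–exclusion. Total paths: C(35, 20) = 3247943160. Through P₁: C(22, 12)·C(13, 8) = 832233402. Through P₂: C(31, 19)·C(4, 1) = 564482100. Since P₁ is strictly southwest of P₂, a monotone path through both must visit P₁ then P₂; paths through both = C(22, 12)·C(9, 7)·C(4, 1) = 93117024. Avoid both = 3247943160 − 832233402 − 564482100 + 93117024 = 1944344682.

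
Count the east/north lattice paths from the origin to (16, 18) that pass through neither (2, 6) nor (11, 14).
Number of paths = 1457679110

Inclusion–exclusion. Total paths: C(34, 16) = 2203961430. Through P₁: C(8, 2)·C(26, 14) = 270415600. Through P₂: C(25, 11)·C(9, 5) = 561632400. Since P₁ is strictly southwest of P₂, a monotone path through both must visit P₁ then P₂; paths through both = C(8, 2)·C(17, 9)·C(9, 5) = 85765680. Avoid both = 2203961430 − 270415600 − 561632400 + 85765680 = 1457679110.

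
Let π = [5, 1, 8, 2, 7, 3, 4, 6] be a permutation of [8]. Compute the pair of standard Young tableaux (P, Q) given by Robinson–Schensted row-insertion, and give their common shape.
P = [1, 2, 3, 4, 6] / [5, 7] / [8];  Q = [1, 3, 5, 7, 8] / [2, 4] / [6];  common shape = (5, 2, 1)

Row-insert the values π_1, π_2, … into P one at a time, bumping the leftmost entry strictly greater than the inserted value down to the next row. The recording tableau Q records, in position (i, j), the step at which that cell was added to P.
  Insert 5 (step 1): P = [5];  Q = [1]
  Insert 1 (step 2): P = [1] / [5];  Q = [1] / [2]
  Insert 8 (step 3): P = [1, 8] / [5];  Q = [1, 3] / [2]
  Insert 2 (step 4): P = [1, 2] / [5, 8];  Q = [1, 3] / [2, 4]
  Insert 7 (step 5): P = [1, 2, 7] / [5, 8];  Q = [1, 3, 5] / [2, 4]
  Insert 3 (step 6): P = [1, 2, 3] / [5, 7] / [8];  Q = [1, 3, 5] / [2, 4] / [6]
  Insert 4 (step 7): P = [1, 2, 3, 4] / [5, 7] / [8];  Q = [1, 3, 5, 7] / [2, 4] / [6]
  Insert 6 (step 8): P = [1, 2, 3, 4, 6] / [5, 7] / [8];  Q = [1, 3, 5, 7, 8] / [2, 4] / [6]
Final shape: (5, 2, 1).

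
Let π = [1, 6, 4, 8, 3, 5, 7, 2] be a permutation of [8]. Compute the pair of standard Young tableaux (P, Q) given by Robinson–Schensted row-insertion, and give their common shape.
P = [1, 2, 5, 7] / [3, 8] / [4] / [6];  Q = [1, 2, 4, 7] / [3, 6] / [5] / [8];  common shape = (4, 2, 1, 1)

Row-insert the values π_1, π_2, … into P one at a time, bumping the leftmost entry strictly greater than the inserted value down to the next row. The recording tableau Q records, in position (i, j), the step at which that cell was added to P.
  Insert 1 (step 1): P = [1];  Q = [1]
  Insert 6 (step 2): P = [1, 6];  Q = [1, 2]
  Insert 4 (step 3): P = [1, 4] / [6];  Q = [1, 2] / [3]
  Insert 8 (step 4): P = [1, 4, 8] / [6];  Q = [1, 2, 4] / [3]
  Insert 3 (step 5): P = [1, 3, 8] / [4] / [6];  Q = [1, 2, 4] / [3] / [5]
  Insert 5 (step 6): P = [1, 3, 5] / [4, 8] / [6];  Q = [1, 2, 4] / [3, 6] / [5]
  Insert 7 (step 7): P = [1, 3, 5, 7] / [4, 8] / [6];  Q = [1, 2, 4, 7] / [3, 6] / [5]
  Insert 2 (step 8): P = [1, 2, 5, 7] / [3, 8] / [4] / [6];  Q = [1, 2, 4, 7] / [3, 6] / [5] / [8]
Final shape: (4, 2, 1, 1).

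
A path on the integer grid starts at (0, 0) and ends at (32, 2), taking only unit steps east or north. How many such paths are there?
Number of paths = 561

A monotone lattice path from (0, 0) to (32, 2) consists of 32 east steps and 2 north steps in some order, so it is determined by which 32 of the 34 steps are east. The count is C(34, 32) = 561.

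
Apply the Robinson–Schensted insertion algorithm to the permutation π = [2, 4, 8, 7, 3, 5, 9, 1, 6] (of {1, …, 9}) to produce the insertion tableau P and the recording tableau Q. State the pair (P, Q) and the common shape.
P = [1, 3, 5, 6] / [2, 7, 9] / [4] / [8];  Q = [1, 2, 3, 7] / [4, 6, 9] / [5] / [8];  common shape = (4, 3, 1, 1)

Row-insert the values π_1, π_2, … into P one at a time, bumping the leftmost entry strictly greater than the inserted value down to the next row. The recording tableau Q records, in position (i, j), the step at which that cell was added to P.
  Insert 2 (step 1): P = [2];  Q = [1]
  Insert 4 (step 2): P = [2, 4];  Q = [1, 2]
  Insert 8 (step 3): P = [2, 4, 8];  Q = [1, 2, 3]
  Insert 7 (step 4): P = [2, 4, 7] / [8];  Q = [1, 2, 3] / [4]
  Insert 3 (step 5): P = [2, 3, 7] / [4] / [8];  Q = [1, 2, 3] / [4] / [5]
  Insert 5 (step 6): P = [2, 3, 5] / [4, 7] / [8];  Q = [1, 2, 3] / [4, 6] / [5]
  Insert 9 (step 7): P = [2, 3, 5, 9] / [4, 7] / [8];  Q = [1, 2, 3, 7] / [4, 6] / [5]
  Insert 1 (step 8): P = [1, 3, 5, 9] / [2, 7] / [4] / [8];  Q = [1, 2, 3, 7] / [4, 6] / [5] / [8]
  Insert 6 (step 9): P = [1, 3, 5, 6] / [2, 7, 9] / [4] / [8];  Q = [1, 2, 3, 7] / [4, 6, 9] / [5] / [8]
Final shape: (4, 3, 1, 1).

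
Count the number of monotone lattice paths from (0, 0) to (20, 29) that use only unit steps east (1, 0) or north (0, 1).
Number of paths = 28277527346376

A monotone lattice path from (0, 0) to (20, 29) consists of 20 east steps and 29 north steps in some order, so it is determined by which 20 of the 49 steps are east. The count is C(49, 20) = 28277527346376.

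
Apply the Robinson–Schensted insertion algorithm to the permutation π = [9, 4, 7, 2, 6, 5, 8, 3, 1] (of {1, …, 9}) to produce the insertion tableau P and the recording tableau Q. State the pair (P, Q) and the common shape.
P = [1, 3, 8] / [2, 5] / [4] / [6] / [7] / [9];  Q = [1, 3, 7] / [2, 5] / [4] / [6] / [8] / [9];  common shape = (3, 2, 1, 1, 1, 1)

Row-insert the values π_1, π_2, … into P one at a time, bumping the leftmost entry strictly greater than the inserted value down to the next row. The recording tableau Q records, in position (i, j), the step at which that cell was added to P.
  Insert 9 (step 1): P = [9];  Q = [1]
  Insert 4 (step 2): P = [4] / [9];  Q = [1] / [2]
  Insert 7 (step 3): P = [4, 7] / [9];  Q = [1, 3] / [2]
  Insert 2 (step 4): P = [2, 7] / [4] / [9];  Q = [1, 3] / [2] / [4]
  Insert 6 (step 5): P = [2, 6] / [4, 7] / [9];  Q = [1, 3] / [2, 5] / [4]
  Insert 5 (step 6): P = [2, 5] / [4, 6] / [7] / [9];  Q = [1, 3] / [2, 5] / [4] / [6]
  Insert 8 (step 7): P = [2, 5, 8] / [4, 6] / [7] / [9];  Q = [1, 3, 7] / [2, 5] / [4] / [6]
  Insert 3 (step 8): P = [2, 3, 8] / [4, 5] / [6] / [7] / [9];  Q = [1, 3, 7] / [2, 5] / [4] / [6] / [8]
  Insert 1 (step 9): P = [1, 3, 8] / [2, 5] / [4] / [6] / [7] / [9];  Q = [1, 3, 7] / [2, 5] / [4] / [6] / [8] / [9]
Final shape: (3, 2, 1, 1, 1, 1).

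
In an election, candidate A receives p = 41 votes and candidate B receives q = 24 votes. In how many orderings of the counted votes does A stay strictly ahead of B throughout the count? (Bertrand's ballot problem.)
Strict-lead orderings = 103927677877666440

Total orderings of the 65 votes with 41 for A: C(65, 41) = 397370533061665800. By the Bertrand ballot formula (Cycle Lemma / reflection principle), the number of orderings in which A is strictly ahead of B throughout is (p − q)/(p + q) · C(p + q, p) = (41 − 24)/(41 + 24) · 397370533061665800 = 103927677877666440.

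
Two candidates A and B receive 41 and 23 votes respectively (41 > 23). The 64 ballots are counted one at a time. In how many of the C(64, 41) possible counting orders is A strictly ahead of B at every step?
Strict-lead orderings = 41265401510249910

Total orderings of the 64 votes with 41 for A: C(64, 41) = 146721427591999680. By the Bertrand ballot formula (Cycle Lemma / reflection principle), the number of orderings in which A is strictly ahead of B throughout is (p − q)/(p + q) · C(p + q, p) = (41 − 23)/(41 + 23) · 146721427591999680 = 41265401510249910.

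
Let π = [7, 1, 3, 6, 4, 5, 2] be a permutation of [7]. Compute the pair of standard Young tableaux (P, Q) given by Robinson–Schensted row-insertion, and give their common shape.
P = [1, 2, 4, 5] / [3] / [6] / [7];  Q = [1, 3, 4, 6] / [2] / [5] / [7];  common shape = (4, 1, 1, 1)

Row-insert the values π_1, π_2, … into P one at a time, bumping the leftmost entry strictly greater than the inserted value down to the next row. The recording tableau Q records, in position (i, j), the step at which that cell was added to P.
  Insert 7 (step 1): P = [7];  Q = [1]
  Insert 1 (step 2): P = [1] / [7];  Q = [1] / [2]
  Insert 3 (step 3): P = [1, 3] / [7];  Q = [1, 3] / [2]
  Insert 6 (step 4): P = [1, 3, 6] / [7];  Q = [1, 3, 4] / [2]
  Insert 4 (step 5): P = [1, 3, 4] / [6] / [7];  Q = [1, 3, 4] / [2] / [5]
  Insert 5 (step 6): P = [1, 3, 4, 5] / [6] / [7];  Q = [1, 3, 4, 6] / [2] / [5]
  Insert 2 (step 7): P = [1, 2, 4, 5] / [3] / [6] / [7];  Q = [1, 3, 4, 6] / [2] / [5] / [7]
Final shape: (4, 1, 1, 1).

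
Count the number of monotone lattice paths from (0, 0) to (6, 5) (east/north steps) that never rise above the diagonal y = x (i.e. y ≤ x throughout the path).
Number of paths = 132

By the reflection principle (André's argument), the number of monotone paths to (6, 5) with n ≤ m that never go above y = x is C(11, 6) − C(11, 7) = 462 − 330 = 132.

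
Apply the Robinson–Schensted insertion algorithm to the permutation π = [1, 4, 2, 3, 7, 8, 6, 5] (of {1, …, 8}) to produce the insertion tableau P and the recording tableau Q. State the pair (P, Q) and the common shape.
P = [1, 2, 3, 5, 8] / [4, 6] / [7];  Q = [1, 2, 4, 5, 6] / [3, 7] / [8];  common shape = (5, 2, 1)

Row-insert the values π_1, π_2, … into P one at a time, bumping the leftmost entry strictly greater than the inserted value down to the next row. The recording tableau Q records, in position (i, j), the step at which that cell was added to P.
  Insert 1 (step 1): P = [1];  Q = [1]
  Insert 4 (step 2): P = [1, 4];  Q = [1, 2]
  Insert 2 (step 3): P = [1, 2] / [4];  Q = [1, 2] / [3]
  Insert 3 (step 4): P = [1, 2, 3] / [4];  Q = [1, 2, 4] / [3]
  Insert 7 (step 5): P = [1, 2, 3, 7] / [4];  Q = [1, 2, 4, 5] / [3]
  Insert 8 (step 6): P = [1, 2, 3, 7, 8] / [4];  Q = [1, 2, 4, 5, 6] / [3]
  Insert 6 (step 7): P = [1, 2, 3, 6, 8] / [4, 7];  Q = [1, 2, 4, 5, 6] / [3, 7]
  Insert 5 (step 8): P = [1, 2, 3, 5, 8] / [4, 6] / [7];  Q = [1, 2, 4, 5, 6] / [3, 7] / [8]
Final shape: (5, 2, 1).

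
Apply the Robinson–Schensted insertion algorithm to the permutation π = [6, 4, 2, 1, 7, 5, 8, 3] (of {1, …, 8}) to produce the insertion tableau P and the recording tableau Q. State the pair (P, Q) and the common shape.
P = [1, 3, 8] / [2, 5] / [4, 7] / [6];  Q = [1, 5, 7] / [2, 6] / [3, 8] / [4];  common shape = (3, 2, 2, 1)

Row-insert the values π_1, π_2, … into P one at a time, bumping the leftmost entry strictly greater than the inserted value down to the next row. The recording tableau Q records, in position (i, j), the step at which that cell was added to P.
  Insert 6 (step 1): P = [6];  Q = [1]
  Insert 4 (step 2): P = [4] / [6];  Q = [1] / [2]
  Insert 2 (step 3): P = [2] / [4] / [6];  Q = [1] / [2] / [3]
  Insert 1 (step 4): P = [1] / [2] / [4] / [6];  Q = [1] / [2] / [3] / [4]
  Insert 7 (step 5): P = [1, 7] / [2] / [4] / [6];  Q = [1, 5] / [2] / [3] / [4]
  Insert 5 (step 6): P = [1, 5] / [2, 7] / [4] / [6];  Q = [1, 5] / [2, 6] / [3] / [4]
  Insert 8 (step 7): P = [1, 5, 8] / [2, 7] / [4] / [6];  Q = [1, 5, 7] / [2, 6] / [3] / [4]
  Insert 3 (step 8): P = [1, 3, 8] / [2, 5] / [4, 7] / [6];  Q = [1, 5, 7] / [2, 6] / [3, 8] / [4]
Final shape: (3, 2, 2, 1).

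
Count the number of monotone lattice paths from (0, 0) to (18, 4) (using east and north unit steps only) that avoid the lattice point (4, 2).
Number of paths = 5515

Total paths from (0, 0) to (18, 4): C(22, 18) = 7315. Paths through (4, 2): (paths (0, 0) → (4, 2)) × (paths (4, 2) → (18, 4)) = C(6, 4) · C(16, 14) = 15 · 120 = 1800. Avoidance count = 7315 − 1800 = 5515.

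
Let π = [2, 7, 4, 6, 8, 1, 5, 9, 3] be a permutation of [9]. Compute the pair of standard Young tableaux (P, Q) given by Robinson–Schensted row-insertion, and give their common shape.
P = [1, 3, 5, 8, 9] / [2, 4] / [6] / [7];  Q = [1, 2, 4, 5, 8] / [3, 7] / [6] / [9];  common shape = (5, 2, 1, 1)

Row-insert the values π_1, π_2, … into P one at a time, bumping the leftmost entry strictly greater than the inserted value down to the next row. The recording tableau Q records, in position (i, j), the step at which that cell was added to P.
  Insert 2 (step 1): P = [2];  Q = [1]
  Insert 7 (step 2): P = [2, 7];  Q = [1, 2]
  Insert 4 (step 3): P = [2, 4] / [7];  Q = [1, 2] / [3]
  Insert 6 (step 4): P = [2, 4, 6] / [7];  Q = [1, 2, 4] / [3]
  Insert 8 (step 5): P = [2, 4, 6, 8] / [7];  Q = [1, 2, 4, 5] / [3]
  Insert 1 (step 6): P = [1, 4, 6, 8] / [2] / [7];  Q = [1, 2, 4, 5] / [3] / [6]
  Insert 5 (step 7): P = [1, 4, 5, 8] / [2, 6] / [7];  Q = [1, 2, 4, 5] / [3, 7] / [6]
  Insert 9 (step 8): P = [1, 4, 5, 8, 9] / [2, 6] / [7];  Q = [1, 2, 4, 5, 8] / [3, 7] / [6]
  Insert 3 (step 9): P = [1, 3, 5, 8, 9] / [2, 4] / [6] / [7];  Q = [1, 2, 4, 5, 8] / [3, 7] / [6] / [9]
Final shape: (5, 2, 1, 1).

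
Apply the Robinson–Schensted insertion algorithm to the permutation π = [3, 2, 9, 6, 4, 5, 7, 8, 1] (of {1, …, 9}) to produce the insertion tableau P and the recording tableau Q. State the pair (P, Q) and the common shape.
P = [1, 4, 5, 7, 8] / [2, 6] / [3] / [9];  Q = [1, 3, 6, 7, 8] / [2, 4] / [5] / [9];  common shape = (5, 2, 1, 1)

Row-insert the values π_1, π_2, … into P one at a time, bumping the leftmost entry strictly greater than the inserted value down to the next row. The recording tableau Q records, in position (i, j), the step at which that cell was added to P.
  Insert 3 (step 1): P = [3];  Q = [1]
  Insert 2 (step 2): P = [2] / [3];  Q = [1] / [2]
  Insert 9 (step 3): P = [2, 9] / [3];  Q = [1, 3] / [2]
  Insert 6 (step 4): P = [2, 6] / [3, 9];  Q = [1, 3] / [2, 4]
  Insert 4 (step 5): P = [2, 4] / [3, 6] / [9];  Q = [1, 3] / [2, 4] / [5]
  Insert 5 (step 6): P = [2, 4, 5] / [3, 6] / [9];  Q = [1, 3, 6] / [2, 4] / [5]
  Insert 7 (step 7): P = [2, 4, 5, 7] / [3, 6] / [9];  Q = [1, 3, 6, 7] / [2, 4] / [5]
  Insert 8 (step 8): P = [2, 4, 5, 7, 8] / [3, 6] / [9];  Q = [1, 3, 6, 7, 8] / [2, 4] / [5]
  Insert 1 (step 9): P = [1, 4, 5, 7, 8] / [2, 6] / [3] / [9];  Q = [1, 3, 6, 7, 8] / [2, 4] / [5] / [9]
Final shape: (5, 2, 1, 1).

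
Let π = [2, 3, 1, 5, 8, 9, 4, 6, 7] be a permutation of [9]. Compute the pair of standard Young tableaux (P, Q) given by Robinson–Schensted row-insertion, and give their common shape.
P = [1, 3, 4, 6, 7] / [2, 5, 8, 9];  Q = [1, 2, 4, 5, 6] / [3, 7, 8, 9];  common shape = (5, 4)

Row-insert the values π_1, π_2, … into P one at a time, bumping the leftmost entry strictly greater than the inserted value down to the next row. The recording tableau Q records, in position (i, j), the step at which that cell was added to P.
  Insert 2 (step 1): P = [2];  Q = [1]
  Insert 3 (step 2): P = [2, 3];  Q = [1, 2]
  Insert 1 (step 3): P = [1, 3] / [2];  Q = [1, 2] / [3]
  Insert 5 (step 4): P = [1, 3, 5] / [2];  Q = [1, 2, 4] / [3]
  Insert 8 (step 5): P = [1, 3, 5, 8] / [2];  Q = [1, 2, 4, 5] / [3]
  Insert 9 (step 6): P = [1, 3, 5, 8, 9] / [2];  Q = [1, 2, 4, 5, 6] / [3]
  Insert 4 (step 7): P = [1, 3, 4, 8, 9] / [2, 5];  Q = [1, 2, 4, 5, 6] / [3, 7]
  Insert 6 (step 8): P = [1, 3, 4, 6, 9] / [2, 5, 8];  Q = [1, 2, 4, 5, 6] / [3, 7, 8]
  Insert 7 (step 9): P = [1, 3, 4, 6, 7] / [2, 5, 8, 9];  Q = [1, 2, 4, 5, 6] / [3, 7, 8, 9]
Final shape: (5, 4).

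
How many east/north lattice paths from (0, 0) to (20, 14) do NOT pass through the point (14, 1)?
Number of paths = 1391568660

Total paths from (0, 0) to (20, 14): C(34, 20) = 1391975640. Paths through (14, 1): (paths (0, 0) → (14, 1)) × (paths (14, 1) → (20, 14)) = C(15, 14) · C(19, 6) = 15 · 27132 = 406980. Avoidance count = 1391975640 − 406980 = 1391568660.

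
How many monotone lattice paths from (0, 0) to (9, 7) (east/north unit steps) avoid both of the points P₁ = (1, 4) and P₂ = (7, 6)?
Number of paths = 5887

Inclusion–exclusion. Total paths: C(16, 9) = 11440. Through P₁: C(5, 1)·C(11, 8) = 825. Through P₂: C(13, 7)·C(3, 2) = 5148. Since P₁ is strictly southwest of P₂, a monotone path through both must visit P₁ then P₂; paths through both = C(5, 1)·C(8, 6)·C(3, 2) = 420. Avoid both = 11440 − 825 − 5148 + 420 = 5887.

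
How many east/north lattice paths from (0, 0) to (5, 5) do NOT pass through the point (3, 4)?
Number of paths = 147

Total paths from (0, 0) to (5, 5): C(10, 5) = 252. Paths through (3, 4): (paths (0, 0) → (3, 4)) × (paths (3, 4) → (5, 5)) = C(7, 3) · C(3, 2) = 35 · 3 = 105. Avoidance count = 252 − 105 = 147.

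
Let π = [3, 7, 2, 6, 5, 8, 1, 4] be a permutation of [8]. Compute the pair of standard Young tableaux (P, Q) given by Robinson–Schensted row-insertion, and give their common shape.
P = [1, 4, 8] / [2, 5] / [3, 6] / [7];  Q = [1, 2, 6] / [3, 4] / [5, 8] / [7];  common shape = (3, 2, 2, 1)

Row-insert the values π_1, π_2, … into P one at a time, bumping the leftmost entry strictly greater than the inserted value down to the next row. The recording tableau Q records, in position (i, j), the step at which that cell was added to P.
  Insert 3 (step 1): P = [3];  Q = [1]
  Insert 7 (step 2): P = [3, 7];  Q = [1, 2]
  Insert 2 (step 3): P = [2, 7] / [3];  Q = [1, 2] / [3]
  Insert 6 (step 4): P = [2, 6] / [3, 7];  Q = [1, 2] / [3, 4]
  Insert 5 (step 5): P = [2, 5] / [3, 6] / [7];  Q = [1, 2] / [3, 4] / [5]
  Insert 8 (step 6): P = [2, 5, 8] / [3, 6] / [7];  Q = [1, 2, 6] / [3, 4] / [5]
  Insert 1 (step 7): P = [1, 5, 8] / [2, 6] / [3] / [7];  Q = [1, 2, 6] / [3, 4] / [5] / [7]
  Insert 4 (step 8): P = [1, 4, 8] / [2, 5] / [3, 6] / [7];  Q = [1, 2, 6] / [3, 4] / [5, 8] / [7]
Final shape: (3, 2, 2, 1).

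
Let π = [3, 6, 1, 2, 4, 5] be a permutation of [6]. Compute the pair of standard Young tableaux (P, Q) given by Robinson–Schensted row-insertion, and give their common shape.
P = [1, 2, 4, 5] / [3, 6];  Q = [1, 2, 5, 6] / [3, 4];  common shape = (4, 2)

Row-insert the values π_1, π_2, … into P one at a time, bumping the leftmost entry strictly greater than the inserted value down to the next row. The recording tableau Q records, in position (i, j), the step at which that cell was added to P.
  Insert 3 (step 1): P = [3];  Q = [1]
  Insert 6 (step 2): P = [3, 6];  Q = [1, 2]
  Insert 1 (step 3): P = [1, 6] / [3];  Q = [1, 2] / [3]
  Insert 2 (step 4): P = [1, 2] / [3, 6];  Q = [1, 2] / [3, 4]
  Insert 4 (step 5): P = [1, 2, 4] / [3, 6];  Q = [1, 2, 5] / [3, 4]
  Insert 5 (step 6): P = [1, 2, 4, 5] / [3, 6];  Q = [1, 2, 5, 6] / [3, 4]
Final shape: (4, 2).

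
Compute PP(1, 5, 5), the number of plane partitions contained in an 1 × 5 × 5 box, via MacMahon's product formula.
PP(1, 5, 5) = 252

Evaluate the triple product over i = 1..1, j = 1..5, k = 1..5. The factors are (2/1) · (3/2) · (4/3) · (5/4) · (6/5) · (3/2) · (4/3) · (5/4) · … (25 factors total). The numerators and denominators telescope so the product is an integer; carrying out the multiplication exactly gives PP(1, 5, 5) = 252.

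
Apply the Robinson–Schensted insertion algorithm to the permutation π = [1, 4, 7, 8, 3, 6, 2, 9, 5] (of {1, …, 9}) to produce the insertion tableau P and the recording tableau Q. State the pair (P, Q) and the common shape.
P = [1, 2, 5, 8, 9] / [3, 6] / [4, 7];  Q = [1, 2, 3, 4, 8] / [5, 6] / [7, 9];  common shape = (5, 2, 2)

Row-insert the values π_1, π_2, … into P one at a time, bumping the leftmost entry strictly greater than the inserted value down to the next row. The recording tableau Q records, in position (i, j), the step at which that cell was added to P.
  Insert 1 (step 1): P = [1];  Q = [1]
  Insert 4 (step 2): P = [1, 4];  Q = [1, 2]
  Insert 7 (step 3): P = [1, 4, 7];  Q = [1, 2, 3]
  Insert 8 (step 4): P = [1, 4, 7, 8];  Q = [1, 2, 3, 4]
  Insert 3 (step 5): P = [1, 3, 7, 8] / [4];  Q = [1, 2, 3, 4] / [5]
  Insert 6 (step 6): P = [1, 3, 6, 8] / [4, 7];  Q = [1, 2, 3, 4] / [5, 6]
  Insert 2 (step 7): P = [1, 2, 6, 8] / [3, 7] / [4];  Q = [1, 2, 3, 4] / [5, 6] / [7]
  Insert 9 (step 8): P = [1, 2, 6, 8, 9] / [3, 7] / [4];  Q = [1, 2, 3, 4, 8] / [5, 6] / [7]
  Insert 5 (step 9): P = [1, 2, 5, 8, 9] / [3, 6] / [4, 7];  Q = [1, 2, 3, 4, 8] / [5, 6] / [7, 9]
Final shape: (5, 2, 2).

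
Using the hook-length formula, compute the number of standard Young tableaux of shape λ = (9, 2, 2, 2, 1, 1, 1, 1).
# SYT of shape (9, 2, 2, 2, 1, 1, 1, 1) = 2834325

Hook-length formula: f^λ = n! / Π hook(c), product over all cells c of the Young diagram. For λ = (9, 2, 2, 2, 1, 1, 1, 1), n = 19 boxes. Hook lengths by row (left-to-right, top-to-bottom): [16, 11, 7, 6, 5, 4, 3, 2, 1]; [8, 3]; [7, 2]; [6, 1]; [4]; [3]; [2]; [1]. Product of hooks = 42918543360. So f^λ = 19! / 42918543360 = 121645100408832000 / 42918543360 = 2834325.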